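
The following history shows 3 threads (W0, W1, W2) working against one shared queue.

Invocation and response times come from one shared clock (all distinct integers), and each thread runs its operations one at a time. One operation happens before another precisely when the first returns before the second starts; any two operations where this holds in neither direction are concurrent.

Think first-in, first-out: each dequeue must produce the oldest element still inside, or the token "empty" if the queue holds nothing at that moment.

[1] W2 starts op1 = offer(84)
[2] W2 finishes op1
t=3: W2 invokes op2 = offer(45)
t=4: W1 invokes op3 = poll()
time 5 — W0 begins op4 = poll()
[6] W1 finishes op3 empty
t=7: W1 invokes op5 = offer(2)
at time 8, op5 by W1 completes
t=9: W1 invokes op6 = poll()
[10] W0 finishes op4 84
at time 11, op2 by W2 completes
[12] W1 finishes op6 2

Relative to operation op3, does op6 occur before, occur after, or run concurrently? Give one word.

op6 spans [9,12], op3 spans [4,6]
resp(op3)=6 < inv(op6)=9

after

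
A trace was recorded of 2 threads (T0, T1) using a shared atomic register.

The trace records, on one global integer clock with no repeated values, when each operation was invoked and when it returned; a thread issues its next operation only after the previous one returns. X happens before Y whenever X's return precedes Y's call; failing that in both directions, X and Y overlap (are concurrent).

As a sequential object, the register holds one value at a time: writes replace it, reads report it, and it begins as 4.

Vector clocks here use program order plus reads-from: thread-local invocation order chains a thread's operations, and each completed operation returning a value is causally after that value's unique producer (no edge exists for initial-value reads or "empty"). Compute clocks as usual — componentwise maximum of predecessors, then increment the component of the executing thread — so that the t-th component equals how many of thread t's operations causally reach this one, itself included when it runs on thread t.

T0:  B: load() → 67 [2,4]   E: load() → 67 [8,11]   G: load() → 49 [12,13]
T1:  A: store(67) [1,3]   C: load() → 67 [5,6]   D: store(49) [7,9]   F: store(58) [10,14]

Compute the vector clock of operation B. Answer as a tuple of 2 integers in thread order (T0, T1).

(1, 1)

root op A, invoked 1: fresh clock plus T1's own tick → (0, 1)
C (invocation 5): componentwise max over VC(A)=(0, 1), +1 at T1, giving (0, 2)
B (invocation 2): componentwise max over VC(A)=(0, 1), +1 at T0, giving (1, 1)
D (invocation 7): componentwise max over VC(C)=(0, 2), +1 at T1, giving (0, 3)
E (invocation 8): componentwise max over VC(A)=(0, 1), VC(B)=(1, 1), +1 at T0, giving (2, 1)
F (invocation 10): componentwise max over VC(D)=(0, 3), +1 at T1, giving (0, 4)
G (invocation 12): componentwise max over VC(D)=(0, 3), VC(E)=(2, 1), +1 at T0, giving (3, 3)
target: VC(B) = (1, 1)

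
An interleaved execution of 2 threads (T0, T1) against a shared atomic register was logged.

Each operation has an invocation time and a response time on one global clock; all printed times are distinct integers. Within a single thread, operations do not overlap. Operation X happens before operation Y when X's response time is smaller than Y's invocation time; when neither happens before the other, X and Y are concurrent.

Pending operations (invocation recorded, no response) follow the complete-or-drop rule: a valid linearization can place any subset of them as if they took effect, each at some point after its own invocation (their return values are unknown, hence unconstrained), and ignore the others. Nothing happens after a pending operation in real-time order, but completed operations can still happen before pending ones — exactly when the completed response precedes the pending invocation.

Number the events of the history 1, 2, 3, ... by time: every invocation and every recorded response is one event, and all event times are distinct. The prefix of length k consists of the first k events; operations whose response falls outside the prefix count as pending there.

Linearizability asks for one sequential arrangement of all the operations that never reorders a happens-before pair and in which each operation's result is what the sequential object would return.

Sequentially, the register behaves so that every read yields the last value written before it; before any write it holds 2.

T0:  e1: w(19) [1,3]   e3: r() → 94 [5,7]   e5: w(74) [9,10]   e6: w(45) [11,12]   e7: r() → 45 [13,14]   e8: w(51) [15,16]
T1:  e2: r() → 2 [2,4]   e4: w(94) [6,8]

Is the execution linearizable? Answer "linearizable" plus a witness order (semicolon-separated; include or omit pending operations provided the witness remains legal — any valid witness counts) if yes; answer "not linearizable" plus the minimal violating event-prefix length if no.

linearizable — witness: e2; e1; e4; e3; e5; e6; e7; e8

after step 1 (e2 r() → 2): value 2
after step 2 (e1 w(19)): value 19
after step 3 (e4 w(94)): value 94
after step 4 (e3 r() → 94): value 94
after step 5 (e5 w(74)): value 74
after step 6 (e6 w(45)): value 45
after step 7 (e7 r() → 45): value 45
after step 8 (e8 w(51)): value 51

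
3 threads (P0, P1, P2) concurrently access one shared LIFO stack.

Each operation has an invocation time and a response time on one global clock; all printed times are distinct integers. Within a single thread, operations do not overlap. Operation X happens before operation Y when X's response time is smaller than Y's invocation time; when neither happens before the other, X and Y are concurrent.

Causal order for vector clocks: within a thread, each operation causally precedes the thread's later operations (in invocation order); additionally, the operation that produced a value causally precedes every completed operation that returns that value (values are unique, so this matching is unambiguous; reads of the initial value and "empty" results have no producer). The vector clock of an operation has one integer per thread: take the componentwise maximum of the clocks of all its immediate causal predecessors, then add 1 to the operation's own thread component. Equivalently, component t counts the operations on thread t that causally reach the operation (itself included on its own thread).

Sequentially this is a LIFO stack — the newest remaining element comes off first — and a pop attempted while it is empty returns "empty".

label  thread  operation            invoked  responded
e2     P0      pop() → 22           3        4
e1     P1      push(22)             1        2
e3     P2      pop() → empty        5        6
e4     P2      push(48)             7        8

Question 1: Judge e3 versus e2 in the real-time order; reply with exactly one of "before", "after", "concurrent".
Answer: after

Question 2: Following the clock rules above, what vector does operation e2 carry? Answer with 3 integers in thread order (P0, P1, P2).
Answer: (1, 1, 0)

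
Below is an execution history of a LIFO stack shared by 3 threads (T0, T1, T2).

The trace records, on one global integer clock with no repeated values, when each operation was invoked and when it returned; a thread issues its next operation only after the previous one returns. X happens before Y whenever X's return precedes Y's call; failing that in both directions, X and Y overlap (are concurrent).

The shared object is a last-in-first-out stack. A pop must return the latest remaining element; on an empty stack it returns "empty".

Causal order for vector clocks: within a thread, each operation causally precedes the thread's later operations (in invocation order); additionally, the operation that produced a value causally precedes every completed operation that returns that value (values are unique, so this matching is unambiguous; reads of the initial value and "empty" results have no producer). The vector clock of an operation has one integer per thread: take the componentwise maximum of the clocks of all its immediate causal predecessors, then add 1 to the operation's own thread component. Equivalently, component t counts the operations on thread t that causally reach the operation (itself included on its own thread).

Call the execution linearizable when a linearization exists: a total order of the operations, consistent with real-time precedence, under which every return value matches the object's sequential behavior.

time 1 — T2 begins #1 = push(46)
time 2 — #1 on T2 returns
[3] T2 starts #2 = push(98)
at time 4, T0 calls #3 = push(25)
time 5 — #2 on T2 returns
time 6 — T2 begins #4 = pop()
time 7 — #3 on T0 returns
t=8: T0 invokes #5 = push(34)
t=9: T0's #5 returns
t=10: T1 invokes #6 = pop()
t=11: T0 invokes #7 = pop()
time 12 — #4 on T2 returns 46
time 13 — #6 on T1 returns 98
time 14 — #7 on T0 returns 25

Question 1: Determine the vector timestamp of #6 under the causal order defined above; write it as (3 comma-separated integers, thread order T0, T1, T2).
#1, invoked 1, has no incoming edges; only T2's bump applies → (0, 0, 1)
#3, invoked 4, has no incoming edges; only T0's bump applies → (1, 0, 0)
#2, invoked 3, takes VC(#1)=(0, 0, 1) under max, adds 1 for T2 → (0, 0, 2)
#5, invoked 8, takes VC(#3)=(1, 0, 0) under max, adds 1 for T0 → (2, 0, 0)
#4, invoked 6, takes VC(#1)=(0, 0, 1), VC(#2)=(0, 0, 2) under max, adds 1 for T2 → (0, 0, 3)
#6, invoked 10, takes VC(#2)=(0, 0, 2) under max, adds 1 for T1 → (0, 1, 2)
#7, invoked 11, takes VC(#3)=(1, 0, 0), VC(#5)=(2, 0, 0) under max, adds 1 for T0 → (3, 0, 0)
target: VC(#6) = (0, 1, 2)

(0, 1, 2)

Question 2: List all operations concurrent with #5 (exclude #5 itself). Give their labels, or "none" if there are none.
#5 spans [8,9]; an op avoiding the whole window 8..9 is ordered, any other is concurrent
#1 [1,2]: before
#2 [3,5]: before
#3 [4,7]: before
#4 [6,12]: concurrent
#6 [10,13]: after
#7 [11,14]: after

#4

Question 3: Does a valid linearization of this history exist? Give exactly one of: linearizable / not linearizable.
the violation lands at event 12, #4's response at time 12: events 1..11 linearize, events 1..12 do not
no legal order exists: 5 real-time-consistent candidates over 5 completed LIFO stack operations, all rejected
include/drop combinations of the 2 pending operations (#6, #7) were all tried; none helps
one such order, #1, #2, #3, #4, #5 (pending dropped), breaks at step 4 where #4 pop() → 46 is illegal
one such order, #1, #2, #3, #5, #4 (pending dropped), breaks at step 5 where #4 pop() → 46 is illegal

not linearizable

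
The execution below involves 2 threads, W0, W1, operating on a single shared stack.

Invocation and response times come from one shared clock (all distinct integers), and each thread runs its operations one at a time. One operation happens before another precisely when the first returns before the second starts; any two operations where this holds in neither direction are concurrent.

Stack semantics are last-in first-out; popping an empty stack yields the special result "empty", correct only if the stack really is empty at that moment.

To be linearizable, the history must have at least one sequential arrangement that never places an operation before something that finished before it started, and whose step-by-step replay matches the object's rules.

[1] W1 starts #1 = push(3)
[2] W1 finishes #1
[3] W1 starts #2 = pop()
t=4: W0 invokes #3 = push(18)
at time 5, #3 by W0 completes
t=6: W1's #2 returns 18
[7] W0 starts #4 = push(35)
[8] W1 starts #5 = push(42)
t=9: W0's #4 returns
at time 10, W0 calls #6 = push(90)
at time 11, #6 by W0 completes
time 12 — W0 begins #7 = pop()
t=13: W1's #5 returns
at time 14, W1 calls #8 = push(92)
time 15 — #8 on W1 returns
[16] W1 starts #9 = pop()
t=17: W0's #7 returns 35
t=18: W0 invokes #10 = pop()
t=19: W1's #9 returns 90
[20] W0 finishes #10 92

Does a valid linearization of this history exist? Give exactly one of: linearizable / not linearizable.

events 1..16 are fine; event 17 — the response of #7 at time 17 — makes the prefix non-linearizable
the 8 completed operations admit 14 real-time orders; each fails the stack replay
including or dropping the 1 pending operation (#9) in any combination fails
e.g. #1, #2, #3, #4, #5, #6, #7, #8 (pending dropped): illegal at step 2, since #2 pop() → 18 cannot apply there
e.g. #1, #2, #3, #4, #5, #6, #8, #7 (pending dropped): illegal at step 2, since #2 pop() → 18 cannot apply there

not linearizable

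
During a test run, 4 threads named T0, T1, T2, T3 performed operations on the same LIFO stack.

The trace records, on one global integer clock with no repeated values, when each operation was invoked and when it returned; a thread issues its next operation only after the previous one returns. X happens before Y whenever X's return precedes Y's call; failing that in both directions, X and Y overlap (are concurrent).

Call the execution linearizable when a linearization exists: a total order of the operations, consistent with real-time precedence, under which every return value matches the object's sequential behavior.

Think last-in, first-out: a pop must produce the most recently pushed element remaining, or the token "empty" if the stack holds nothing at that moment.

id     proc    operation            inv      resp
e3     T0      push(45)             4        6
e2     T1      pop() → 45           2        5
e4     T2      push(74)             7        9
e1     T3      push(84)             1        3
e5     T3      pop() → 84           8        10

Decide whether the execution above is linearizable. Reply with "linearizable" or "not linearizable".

linearizable

a witness: e1, e3, e2, e5, e4
1. e1 push(84), leaving stack <84>
2. e3 push(45), leaving stack <84,45>
3. e2 pop() → 45, leaving stack <84>
4. e5 pop() → 84, leaving stack <>
5. e4 push(74), leaving stack <74>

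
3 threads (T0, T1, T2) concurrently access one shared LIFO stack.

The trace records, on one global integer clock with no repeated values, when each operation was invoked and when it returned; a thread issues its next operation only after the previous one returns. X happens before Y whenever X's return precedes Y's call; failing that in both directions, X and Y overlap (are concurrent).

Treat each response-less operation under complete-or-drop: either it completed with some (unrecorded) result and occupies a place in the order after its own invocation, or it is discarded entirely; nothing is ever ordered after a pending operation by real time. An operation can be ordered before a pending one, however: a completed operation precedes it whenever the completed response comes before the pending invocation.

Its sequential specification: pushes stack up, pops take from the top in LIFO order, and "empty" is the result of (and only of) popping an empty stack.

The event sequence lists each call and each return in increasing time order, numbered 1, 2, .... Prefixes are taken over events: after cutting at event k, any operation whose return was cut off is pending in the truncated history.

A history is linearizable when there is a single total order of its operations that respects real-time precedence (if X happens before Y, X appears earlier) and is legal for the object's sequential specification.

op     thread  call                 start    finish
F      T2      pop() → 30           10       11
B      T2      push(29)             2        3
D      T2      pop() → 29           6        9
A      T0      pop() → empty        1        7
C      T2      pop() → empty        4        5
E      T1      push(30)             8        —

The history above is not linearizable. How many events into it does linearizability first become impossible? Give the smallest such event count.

one valid order for events 1..6 is B, A, C:
1. B push(29), leaving stack <29>
2. A pop() (pending, included), leaving stack <>
3. C pop() → empty, leaving stack <>
with event 7 included (A responding at time 7), all real-time-consistent orders fail
no completion choice of the 1 pending operation (D) rescues it — every subset was tried
sample order A, B, C (pending dropped) stalls at step 3 — C pop() → empty has no legal effect
sample order B, A, C (pending dropped) stalls at step 2 — A pop() → empty has no legal effect

7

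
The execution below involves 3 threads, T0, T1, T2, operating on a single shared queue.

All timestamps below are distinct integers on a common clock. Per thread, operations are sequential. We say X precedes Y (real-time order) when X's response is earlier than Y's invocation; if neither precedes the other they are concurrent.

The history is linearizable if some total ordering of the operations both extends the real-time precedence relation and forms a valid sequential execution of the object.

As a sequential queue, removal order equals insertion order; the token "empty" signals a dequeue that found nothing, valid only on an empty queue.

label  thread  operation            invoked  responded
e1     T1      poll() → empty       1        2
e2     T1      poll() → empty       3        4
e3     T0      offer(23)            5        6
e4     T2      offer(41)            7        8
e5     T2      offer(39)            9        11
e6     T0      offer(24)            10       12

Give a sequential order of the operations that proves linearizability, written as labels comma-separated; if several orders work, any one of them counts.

e1, e2, e3, e4, e5, e6

after step 1 (e1 poll() → empty): queue <>
after step 2 (e2 poll() → empty): queue <>
after step 3 (e3 offer(23)): queue <23>
after step 4 (e4 offer(41)): queue <23,41>
after step 5 (e5 offer(39)): queue <23,41,39>
after step 6 (e6 offer(24)): queue <23,41,39,24>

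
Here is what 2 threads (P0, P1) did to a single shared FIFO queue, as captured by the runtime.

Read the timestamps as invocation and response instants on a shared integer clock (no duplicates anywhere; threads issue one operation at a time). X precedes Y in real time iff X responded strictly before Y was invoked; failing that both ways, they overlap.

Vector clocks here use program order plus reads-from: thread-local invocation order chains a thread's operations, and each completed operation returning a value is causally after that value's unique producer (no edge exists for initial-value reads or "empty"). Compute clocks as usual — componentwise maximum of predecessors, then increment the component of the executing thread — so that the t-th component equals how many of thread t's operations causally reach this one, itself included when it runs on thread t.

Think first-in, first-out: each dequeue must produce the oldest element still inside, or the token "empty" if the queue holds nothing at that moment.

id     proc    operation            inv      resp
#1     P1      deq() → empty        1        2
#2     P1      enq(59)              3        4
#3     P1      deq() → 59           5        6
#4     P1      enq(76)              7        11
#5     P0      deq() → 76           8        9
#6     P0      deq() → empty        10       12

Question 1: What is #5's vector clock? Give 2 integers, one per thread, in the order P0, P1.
Answer: (1, 4)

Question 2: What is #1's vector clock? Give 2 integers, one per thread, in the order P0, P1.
Answer: (0, 1)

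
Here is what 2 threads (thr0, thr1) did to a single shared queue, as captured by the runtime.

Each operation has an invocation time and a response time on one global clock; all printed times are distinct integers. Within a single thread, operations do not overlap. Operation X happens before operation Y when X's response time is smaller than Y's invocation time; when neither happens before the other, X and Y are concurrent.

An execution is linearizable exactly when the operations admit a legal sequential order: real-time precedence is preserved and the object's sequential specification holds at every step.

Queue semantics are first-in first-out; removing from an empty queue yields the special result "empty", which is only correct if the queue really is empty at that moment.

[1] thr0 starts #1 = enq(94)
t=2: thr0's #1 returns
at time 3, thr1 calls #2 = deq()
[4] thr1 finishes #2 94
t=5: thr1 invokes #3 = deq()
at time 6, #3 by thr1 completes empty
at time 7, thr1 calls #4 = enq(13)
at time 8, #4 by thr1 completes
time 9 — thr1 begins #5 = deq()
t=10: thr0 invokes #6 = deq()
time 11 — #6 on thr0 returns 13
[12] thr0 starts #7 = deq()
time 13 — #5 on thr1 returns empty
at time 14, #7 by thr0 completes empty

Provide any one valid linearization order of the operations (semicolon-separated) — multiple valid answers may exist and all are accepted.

step 1: #1 enq(94) — queue <94>
step 2: #2 deq() → 94 — queue <>
step 3: #3 deq() → empty — queue <>
step 4: #4 enq(13) — queue <13>
step 5: #6 deq() → 13 — queue <>
step 6: #5 deq() → empty — queue <>
step 7: #7 deq() → empty — queue <>

#1; #2; #3; #4; #6; #5; #7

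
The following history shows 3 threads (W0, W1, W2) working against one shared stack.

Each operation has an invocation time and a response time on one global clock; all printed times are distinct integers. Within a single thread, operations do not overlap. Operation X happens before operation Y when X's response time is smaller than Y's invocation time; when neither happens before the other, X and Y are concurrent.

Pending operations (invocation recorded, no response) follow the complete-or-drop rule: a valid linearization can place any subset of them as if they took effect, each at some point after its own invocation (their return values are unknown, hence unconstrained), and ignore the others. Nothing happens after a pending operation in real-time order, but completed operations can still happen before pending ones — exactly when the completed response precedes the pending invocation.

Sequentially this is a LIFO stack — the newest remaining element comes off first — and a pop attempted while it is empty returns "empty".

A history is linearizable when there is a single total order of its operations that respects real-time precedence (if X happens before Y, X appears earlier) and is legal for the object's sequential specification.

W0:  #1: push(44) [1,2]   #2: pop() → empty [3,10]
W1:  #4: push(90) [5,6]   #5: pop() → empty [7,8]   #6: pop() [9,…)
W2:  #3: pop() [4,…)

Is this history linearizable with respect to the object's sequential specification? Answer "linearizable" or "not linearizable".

cut after 9 events: linearizable; cut after 10 events (#2 responds, time 10): not linearizable
no legal order exists: 3 real-time-consistent candidates over 4 completed stack operations, all rejected
including or dropping the 2 pending operations (#3, #6) in any combination fails
one such order, #1, #2, #4, #5 (pending dropped), breaks at step 2 where #2 pop() → empty is illegal
one such order, #1, #4, #2, #5 (pending dropped), breaks at step 3 where #2 pop() → empty is illegal

not linearizable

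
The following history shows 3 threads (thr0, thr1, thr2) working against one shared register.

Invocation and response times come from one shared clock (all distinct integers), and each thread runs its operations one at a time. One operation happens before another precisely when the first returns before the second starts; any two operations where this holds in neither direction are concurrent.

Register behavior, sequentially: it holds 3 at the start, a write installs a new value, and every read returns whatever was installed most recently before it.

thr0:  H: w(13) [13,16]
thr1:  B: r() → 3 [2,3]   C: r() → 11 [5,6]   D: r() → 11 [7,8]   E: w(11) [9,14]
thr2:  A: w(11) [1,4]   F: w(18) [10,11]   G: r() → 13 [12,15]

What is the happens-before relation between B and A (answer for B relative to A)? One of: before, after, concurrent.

B spans [2,3], A spans [1,4]
the intervals overlap in both directions

concurrent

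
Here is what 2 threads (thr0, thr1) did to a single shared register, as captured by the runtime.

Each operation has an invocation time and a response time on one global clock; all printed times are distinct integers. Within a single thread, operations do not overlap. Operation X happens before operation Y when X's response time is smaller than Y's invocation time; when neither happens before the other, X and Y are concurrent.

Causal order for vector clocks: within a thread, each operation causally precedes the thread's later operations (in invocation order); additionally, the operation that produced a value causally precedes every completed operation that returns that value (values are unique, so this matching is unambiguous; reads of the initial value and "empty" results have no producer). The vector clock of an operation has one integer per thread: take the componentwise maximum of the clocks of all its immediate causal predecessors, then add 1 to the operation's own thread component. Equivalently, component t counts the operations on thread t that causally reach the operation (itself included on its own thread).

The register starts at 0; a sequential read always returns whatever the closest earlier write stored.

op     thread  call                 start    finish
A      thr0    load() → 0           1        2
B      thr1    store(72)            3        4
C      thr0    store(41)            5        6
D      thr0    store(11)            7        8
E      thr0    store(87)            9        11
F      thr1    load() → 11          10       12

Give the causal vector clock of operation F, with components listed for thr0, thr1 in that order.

B (invocation 3): nothing precedes it; thr1's component alone gives (0, 1)
A (invocation 1): nothing precedes it; thr0's component alone gives (1, 0)
from VC(A)=(1, 0), C (invoked 5) maxes components and bumps thr0 → (2, 0)
from VC(C)=(2, 0), D (invoked 7) maxes components and bumps thr0 → (3, 0)
from VC(D)=(3, 0), E (invoked 9) maxes components and bumps thr0 → (4, 0)
from VC(B)=(0, 1), VC(D)=(3, 0), F (invoked 10) maxes components and bumps thr1 → (3, 2)
target: VC(F) = (3, 2)

(3, 2)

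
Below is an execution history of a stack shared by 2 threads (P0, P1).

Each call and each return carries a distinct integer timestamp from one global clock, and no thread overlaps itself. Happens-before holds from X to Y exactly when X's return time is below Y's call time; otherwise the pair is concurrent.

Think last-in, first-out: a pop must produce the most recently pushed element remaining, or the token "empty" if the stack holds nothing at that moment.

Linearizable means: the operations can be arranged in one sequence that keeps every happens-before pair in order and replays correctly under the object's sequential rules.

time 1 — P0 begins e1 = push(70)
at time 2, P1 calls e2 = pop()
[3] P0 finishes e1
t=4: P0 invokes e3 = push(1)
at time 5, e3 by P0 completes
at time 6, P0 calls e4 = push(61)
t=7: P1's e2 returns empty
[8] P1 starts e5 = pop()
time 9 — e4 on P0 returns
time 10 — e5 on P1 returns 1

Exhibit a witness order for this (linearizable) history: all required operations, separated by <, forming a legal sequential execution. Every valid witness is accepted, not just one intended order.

step 1: e2 pop() → empty — stack <>
step 2: e1 push(70) — stack <70>
step 3: e3 push(1) — stack <70,1>
step 4: e5 pop() → 1 — stack <70>
step 5: e4 push(61) — stack <70,61>

e2 < e1 < e3 < e5 < e4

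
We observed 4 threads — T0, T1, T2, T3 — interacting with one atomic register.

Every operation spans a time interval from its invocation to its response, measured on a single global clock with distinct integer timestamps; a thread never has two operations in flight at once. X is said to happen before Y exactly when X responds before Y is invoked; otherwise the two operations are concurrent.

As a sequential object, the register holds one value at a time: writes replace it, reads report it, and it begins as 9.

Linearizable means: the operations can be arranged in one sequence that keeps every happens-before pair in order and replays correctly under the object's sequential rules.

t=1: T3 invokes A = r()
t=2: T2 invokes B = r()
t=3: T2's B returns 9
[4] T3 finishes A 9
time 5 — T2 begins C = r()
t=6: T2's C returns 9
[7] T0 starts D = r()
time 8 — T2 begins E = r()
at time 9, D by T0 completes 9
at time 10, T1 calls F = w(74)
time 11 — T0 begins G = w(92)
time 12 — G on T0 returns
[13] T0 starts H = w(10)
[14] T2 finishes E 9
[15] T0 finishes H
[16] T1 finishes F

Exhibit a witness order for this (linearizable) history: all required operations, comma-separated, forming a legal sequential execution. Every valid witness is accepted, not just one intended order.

A, B, C, D, E, F, G, H

after step 1 (A r() → 9): value 9
after step 2 (B r() → 9): value 9
after step 3 (C r() → 9): value 9
after step 4 (D r() → 9): value 9
after step 5 (E r() → 9): value 9
after step 6 (F w(74)): value 74
after step 7 (G w(92)): value 92
after step 8 (H w(10)): value 10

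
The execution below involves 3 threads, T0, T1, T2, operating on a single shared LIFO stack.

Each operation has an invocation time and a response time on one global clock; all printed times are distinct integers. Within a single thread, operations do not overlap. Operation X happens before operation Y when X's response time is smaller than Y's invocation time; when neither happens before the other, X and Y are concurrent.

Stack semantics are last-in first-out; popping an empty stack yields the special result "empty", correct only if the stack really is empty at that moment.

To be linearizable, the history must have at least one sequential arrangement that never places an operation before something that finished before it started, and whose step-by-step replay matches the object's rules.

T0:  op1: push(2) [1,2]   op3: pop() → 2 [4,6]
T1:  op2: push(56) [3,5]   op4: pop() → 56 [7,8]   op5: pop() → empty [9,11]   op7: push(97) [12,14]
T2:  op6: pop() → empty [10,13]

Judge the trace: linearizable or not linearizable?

one valid linearization: op1, op3, op2, op4, op5, op6, op7
1. op1 push(2), leaving stack <2>
2. op3 pop() → 2, leaving stack <>
3. op2 push(56), leaving stack <56>
4. op4 pop() → 56, leaving stack <>
5. op5 pop() → empty, leaving stack <>
6. op6 pop() → empty, leaving stack <>
7. op7 push(97), leaving stack <97>

linearizable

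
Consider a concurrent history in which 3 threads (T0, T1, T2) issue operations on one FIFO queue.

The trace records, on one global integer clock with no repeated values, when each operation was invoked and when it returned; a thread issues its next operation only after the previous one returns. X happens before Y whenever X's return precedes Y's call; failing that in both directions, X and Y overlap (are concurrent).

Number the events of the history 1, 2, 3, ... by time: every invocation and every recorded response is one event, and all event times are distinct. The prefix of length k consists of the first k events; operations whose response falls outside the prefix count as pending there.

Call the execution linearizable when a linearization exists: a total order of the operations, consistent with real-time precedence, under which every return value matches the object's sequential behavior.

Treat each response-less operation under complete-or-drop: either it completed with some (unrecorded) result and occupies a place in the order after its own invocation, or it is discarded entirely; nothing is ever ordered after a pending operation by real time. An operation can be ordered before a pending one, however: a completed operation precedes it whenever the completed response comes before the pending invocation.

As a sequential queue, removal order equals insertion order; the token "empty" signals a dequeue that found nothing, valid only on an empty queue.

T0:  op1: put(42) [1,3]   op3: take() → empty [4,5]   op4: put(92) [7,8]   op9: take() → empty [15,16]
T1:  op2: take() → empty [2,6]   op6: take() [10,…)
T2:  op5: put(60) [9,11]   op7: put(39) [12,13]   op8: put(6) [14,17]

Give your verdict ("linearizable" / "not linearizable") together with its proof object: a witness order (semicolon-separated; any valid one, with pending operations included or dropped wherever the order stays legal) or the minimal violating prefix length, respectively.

not linearizable — minimal violating prefix: 6 events

the violation lands at event 6, op2's response at time 6: events 1..5 linearize, events 1..6 do not
the 3 completed operations admit 3 real-time orders; each fails the FIFO queue replay
one such order, op1, op2, op3, breaks at step 2 where op2 take() → empty is illegal
one such order, op1, op3, op2, breaks at step 2 where op3 take() → empty is illegal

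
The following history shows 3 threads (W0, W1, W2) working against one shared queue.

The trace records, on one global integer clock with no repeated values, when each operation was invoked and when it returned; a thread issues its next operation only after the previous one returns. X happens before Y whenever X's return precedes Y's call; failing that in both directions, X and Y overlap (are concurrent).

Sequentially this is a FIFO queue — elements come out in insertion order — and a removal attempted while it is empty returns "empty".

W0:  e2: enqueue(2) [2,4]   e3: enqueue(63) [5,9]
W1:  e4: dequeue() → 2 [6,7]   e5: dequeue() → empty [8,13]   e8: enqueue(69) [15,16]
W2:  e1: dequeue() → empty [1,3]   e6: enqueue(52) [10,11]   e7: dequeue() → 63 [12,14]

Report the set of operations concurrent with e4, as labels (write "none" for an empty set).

e4 runs from 6 to 7; window-overlapping ops are concurrent
e1 [1,3]: before
e2 [2,4]: before
e3 [5,9]: concurrent
e5 [8,13]: after
e6 [10,11]: after
e7 [12,14]: after
e8 [15,16]: after

e3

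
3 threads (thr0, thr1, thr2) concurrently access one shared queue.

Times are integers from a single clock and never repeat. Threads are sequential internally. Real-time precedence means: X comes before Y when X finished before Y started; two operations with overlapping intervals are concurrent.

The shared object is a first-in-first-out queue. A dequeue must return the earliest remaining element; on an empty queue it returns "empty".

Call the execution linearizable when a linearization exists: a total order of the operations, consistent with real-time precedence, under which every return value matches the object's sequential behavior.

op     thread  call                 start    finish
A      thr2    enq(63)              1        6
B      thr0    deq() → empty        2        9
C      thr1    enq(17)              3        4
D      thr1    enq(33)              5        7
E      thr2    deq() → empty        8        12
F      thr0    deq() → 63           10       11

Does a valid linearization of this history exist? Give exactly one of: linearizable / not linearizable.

the violation lands at event 12, E's response at time 12: events 1..11 linearize, events 1..12 do not
27 orders of the 6 completed queue ops respect real time; none is legal
for example A, B, C, D, E, F fails at step 2: B deq() → empty is not legal there
for example A, B, C, D, F, E fails at step 2: B deq() → empty is not legal there

not linearizable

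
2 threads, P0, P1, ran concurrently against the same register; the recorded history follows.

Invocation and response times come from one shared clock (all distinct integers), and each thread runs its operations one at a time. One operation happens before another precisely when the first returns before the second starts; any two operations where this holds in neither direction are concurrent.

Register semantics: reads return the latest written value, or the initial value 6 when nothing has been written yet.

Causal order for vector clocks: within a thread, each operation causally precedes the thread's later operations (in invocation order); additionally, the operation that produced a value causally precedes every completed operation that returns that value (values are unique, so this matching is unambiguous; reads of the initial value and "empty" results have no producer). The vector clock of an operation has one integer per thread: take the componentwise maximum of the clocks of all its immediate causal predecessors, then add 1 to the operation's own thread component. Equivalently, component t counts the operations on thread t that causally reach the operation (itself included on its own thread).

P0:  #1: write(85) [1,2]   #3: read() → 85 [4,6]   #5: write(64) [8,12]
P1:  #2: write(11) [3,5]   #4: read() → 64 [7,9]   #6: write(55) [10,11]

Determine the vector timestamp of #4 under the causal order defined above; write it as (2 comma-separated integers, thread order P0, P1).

(3, 2)

no predecessors for #2 (invoked 3): P1 increments from zero → (0, 1)
no predecessors for #1 (invoked 1): P0 increments from zero → (1, 0)
from VC(#1)=(1, 0), #3 (invoked 4) maxes components and bumps P0 → (2, 0)
from VC(#3)=(2, 0), #5 (invoked 8) maxes components and bumps P0 → (3, 0)
from VC(#2)=(0, 1), VC(#5)=(3, 0), #4 (invoked 7) maxes components and bumps P1 → (3, 2)
from VC(#4)=(3, 2), #6 (invoked 10) maxes components and bumps P1 → (3, 3)
target: VC(#4) = (3, 2)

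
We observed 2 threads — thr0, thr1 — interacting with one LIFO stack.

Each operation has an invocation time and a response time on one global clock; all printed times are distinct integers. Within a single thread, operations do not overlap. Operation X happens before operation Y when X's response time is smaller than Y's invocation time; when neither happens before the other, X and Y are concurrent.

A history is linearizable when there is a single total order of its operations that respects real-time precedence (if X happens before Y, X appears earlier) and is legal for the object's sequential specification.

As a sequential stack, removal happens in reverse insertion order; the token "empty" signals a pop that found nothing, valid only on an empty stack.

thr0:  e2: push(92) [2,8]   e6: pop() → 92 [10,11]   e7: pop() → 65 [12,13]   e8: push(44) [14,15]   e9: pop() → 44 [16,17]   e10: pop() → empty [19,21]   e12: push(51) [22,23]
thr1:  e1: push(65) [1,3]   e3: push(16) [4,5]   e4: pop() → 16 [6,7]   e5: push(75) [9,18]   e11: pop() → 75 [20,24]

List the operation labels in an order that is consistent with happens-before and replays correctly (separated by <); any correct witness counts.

e1 < e2 < e3 < e4 < e6 < e7 < e5 < e8 < e9 < e11 < e10 < e12

after step 1 (e1 push(65)): stack <65>
after step 2 (e2 push(92)): stack <65,92>
after step 3 (e3 push(16)): stack <65,92,16>
after step 4 (e4 pop() → 16): stack <65,92>
after step 5 (e6 pop() → 92): stack <65>
after step 6 (e7 pop() → 65): stack <>
after step 7 (e5 push(75)): stack <75>
after step 8 (e8 push(44)): stack <75,44>
after step 9 (e9 pop() → 44): stack <75>
after step 10 (e11 pop() → 75): stack <>
after step 11 (e10 pop() → empty): stack <>
after step 12 (e12 push(51)): stack <51>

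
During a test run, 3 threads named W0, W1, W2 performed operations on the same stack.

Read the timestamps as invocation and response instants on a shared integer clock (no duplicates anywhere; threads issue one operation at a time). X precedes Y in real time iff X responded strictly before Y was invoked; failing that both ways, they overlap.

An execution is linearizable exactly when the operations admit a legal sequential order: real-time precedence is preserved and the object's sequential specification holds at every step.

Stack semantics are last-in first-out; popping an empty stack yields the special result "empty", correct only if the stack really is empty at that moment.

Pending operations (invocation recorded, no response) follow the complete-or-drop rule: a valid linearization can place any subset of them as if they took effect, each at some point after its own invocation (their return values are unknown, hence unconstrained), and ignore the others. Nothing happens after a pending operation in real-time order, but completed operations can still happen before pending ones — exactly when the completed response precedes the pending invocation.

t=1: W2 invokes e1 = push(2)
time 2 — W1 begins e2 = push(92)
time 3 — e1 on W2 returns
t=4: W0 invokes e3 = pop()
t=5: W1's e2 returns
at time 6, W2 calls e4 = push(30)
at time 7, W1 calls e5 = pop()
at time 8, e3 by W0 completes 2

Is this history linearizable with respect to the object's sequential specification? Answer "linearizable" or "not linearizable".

linearizable

a witness: e1, e2, e5, e3
after step 1 (e1 push(2)): stack <2>
after step 2 (e2 push(92)): stack <2,92>
after step 3 (e5 pop() (pending, included)): stack <2>
after step 4 (e3 pop() → 2): stack <>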